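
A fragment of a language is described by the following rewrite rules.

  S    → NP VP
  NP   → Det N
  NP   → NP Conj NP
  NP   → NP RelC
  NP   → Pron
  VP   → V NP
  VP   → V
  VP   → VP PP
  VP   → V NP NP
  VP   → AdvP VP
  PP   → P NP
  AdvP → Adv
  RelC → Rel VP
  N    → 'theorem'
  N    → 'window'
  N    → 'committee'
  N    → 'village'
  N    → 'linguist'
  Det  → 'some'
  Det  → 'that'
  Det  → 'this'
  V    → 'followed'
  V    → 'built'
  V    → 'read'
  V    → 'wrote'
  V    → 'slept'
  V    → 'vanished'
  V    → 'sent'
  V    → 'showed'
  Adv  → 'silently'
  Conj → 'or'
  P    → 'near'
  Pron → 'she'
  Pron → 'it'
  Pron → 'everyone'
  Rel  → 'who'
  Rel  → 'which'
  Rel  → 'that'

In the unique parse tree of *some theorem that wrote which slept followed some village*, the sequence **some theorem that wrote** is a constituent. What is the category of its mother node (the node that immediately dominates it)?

NP

S
  NP
    NP
      NP
        Det: some
        N: theorem
      RelC
        Rel: that
        VP
          V: wrote
    RelC
      Rel: which
      VP
        V: slept
  VP
    V: followed
    NP
      Det: some
      N: village
The span 'some theorem that wrote' is the NP node built by NP → NP RelC.
Its mother is the NP built by NP → NP RelC.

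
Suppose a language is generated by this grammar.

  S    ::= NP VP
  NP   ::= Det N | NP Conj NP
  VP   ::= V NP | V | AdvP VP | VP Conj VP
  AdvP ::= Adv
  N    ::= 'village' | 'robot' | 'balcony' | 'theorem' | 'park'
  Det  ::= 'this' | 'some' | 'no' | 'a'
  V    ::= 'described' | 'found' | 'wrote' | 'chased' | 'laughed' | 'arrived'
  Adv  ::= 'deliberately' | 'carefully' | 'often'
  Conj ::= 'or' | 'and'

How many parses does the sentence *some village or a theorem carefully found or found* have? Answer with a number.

2

The two bracketings:
[S [NP [NP [Det some] [N village]] [Conj or] [NP [Det a] [N theorem]]] [VP [AdvP [Adv carefully]] [VP [VP [V found]] [Conj or] [VP [V found]]]]]
[S [NP [NP [Det some] [N village]] [Conj or] [NP [Det a] [N theorem]]] [VP [VP [AdvP [Adv carefully]] [VP [V found]]] [Conj or] [VP [V found]]]]
The trees differ in how a recursive rule is bracketed over the same span.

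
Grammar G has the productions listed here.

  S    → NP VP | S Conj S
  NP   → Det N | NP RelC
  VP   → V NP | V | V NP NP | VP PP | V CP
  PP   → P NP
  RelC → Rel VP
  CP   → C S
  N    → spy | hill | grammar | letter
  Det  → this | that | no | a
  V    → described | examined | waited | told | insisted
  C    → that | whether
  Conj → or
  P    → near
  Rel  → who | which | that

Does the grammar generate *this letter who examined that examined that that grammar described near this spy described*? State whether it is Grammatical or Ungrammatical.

S
  NP
    NP
      NP
        Det: this
        N: letter
      RelC
        Rel: who
        VP
          V: examined
    RelC
      Rel: that
      VP
        VP
          V: examined
          CP
            C: that
            S
              NP
                Det: that
                N: grammar
              VP
                V: described
        PP
          P: near
          NP
            Det: this
            N: spy
  VP
    V: described
Every word is introduced by a lexical rule and the phrasal rules combine the resulting categories into a single S.

Grammatical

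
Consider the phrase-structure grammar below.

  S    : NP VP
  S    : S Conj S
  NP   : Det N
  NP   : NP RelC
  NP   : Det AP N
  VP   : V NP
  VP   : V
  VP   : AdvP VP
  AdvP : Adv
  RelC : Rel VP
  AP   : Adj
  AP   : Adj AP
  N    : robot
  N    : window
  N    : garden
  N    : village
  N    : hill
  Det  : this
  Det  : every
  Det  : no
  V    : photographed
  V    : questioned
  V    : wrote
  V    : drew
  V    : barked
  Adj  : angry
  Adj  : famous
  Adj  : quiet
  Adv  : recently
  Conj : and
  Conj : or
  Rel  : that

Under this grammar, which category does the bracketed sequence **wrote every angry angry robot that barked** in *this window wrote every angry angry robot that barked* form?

[S [NP [Det this] [N window]] [VP [V wrote] [NP [NP [Det every] [AP [Adj angry] [AP [Adj angry]]] [N robot]] [RelC [Rel that] [VP [V barked]]]]]]
The span 'wrote every angry angry robot that barked' is the VP node built by VP → V NP.

VP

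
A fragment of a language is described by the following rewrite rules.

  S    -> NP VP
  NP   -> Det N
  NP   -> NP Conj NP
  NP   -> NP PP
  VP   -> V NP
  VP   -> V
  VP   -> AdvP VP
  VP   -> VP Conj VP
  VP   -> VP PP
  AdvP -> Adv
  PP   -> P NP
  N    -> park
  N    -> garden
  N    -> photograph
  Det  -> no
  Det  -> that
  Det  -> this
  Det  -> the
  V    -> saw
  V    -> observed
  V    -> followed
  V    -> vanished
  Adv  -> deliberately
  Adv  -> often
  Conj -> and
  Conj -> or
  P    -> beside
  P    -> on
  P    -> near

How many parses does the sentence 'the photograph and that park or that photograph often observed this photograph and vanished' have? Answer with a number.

4

Two of the 4 distinct bracketings:
[S [NP [NP [Det the] [N photograph]] [Conj and] [NP [NP [Det that] [N park]] [Conj or] [NP [Det that] [N photograph]]]] [VP [AdvP [Adv often]] [VP [VP [V observed] [NP [Det this] [N photograph]]] [Conj and] [VP [V vanished]]]]]
[S [NP [NP [Det the] [N photograph]] [Conj and] [NP [NP [Det that] [N park]] [Conj or] [NP [Det that] [N photograph]]]] [VP [VP [AdvP [Adv often]] [VP [V observed] [NP [Det this] [N photograph]]]] [Conj and] [VP [V vanished]]]]
The trees differ in how a recursive rule is bracketed over the same span.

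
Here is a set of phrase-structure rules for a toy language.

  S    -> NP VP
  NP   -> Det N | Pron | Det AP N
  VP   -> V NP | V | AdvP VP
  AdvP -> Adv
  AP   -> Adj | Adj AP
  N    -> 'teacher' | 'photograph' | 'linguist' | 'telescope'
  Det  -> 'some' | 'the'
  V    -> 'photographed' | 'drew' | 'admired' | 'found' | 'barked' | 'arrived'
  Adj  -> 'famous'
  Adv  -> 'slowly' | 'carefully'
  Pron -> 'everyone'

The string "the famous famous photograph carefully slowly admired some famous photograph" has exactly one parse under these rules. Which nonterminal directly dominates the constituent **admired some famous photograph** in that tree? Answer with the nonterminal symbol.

VP

S
  NP
    Det: the
    AP
      Adj: famous
      AP
        Adj: famous
    N: photograph
  VP
    AdvP
      Adv: carefully
    VP
      AdvP
        Adv: slowly
      VP
        V: admired
        NP
          Det: some
          AP
            Adj: famous
          N: photograph
The span 'admired some famous photograph' is the VP node built by VP → V NP.
Its mother is the VP built by VP → AdvP VP.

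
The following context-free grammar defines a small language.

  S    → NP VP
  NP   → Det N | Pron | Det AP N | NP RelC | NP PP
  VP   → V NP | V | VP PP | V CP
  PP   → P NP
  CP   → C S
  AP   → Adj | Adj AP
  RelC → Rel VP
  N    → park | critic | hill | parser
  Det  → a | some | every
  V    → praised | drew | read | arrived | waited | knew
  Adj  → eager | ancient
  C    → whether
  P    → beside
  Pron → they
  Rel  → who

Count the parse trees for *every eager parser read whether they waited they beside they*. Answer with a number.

Two of the 3 distinct bracketings:
[S [NP [Det every] [AP [Adj eager]] [N parser]] [VP [VP [V read] [CP [C whether] [S [NP [Pron they]] [VP [V waited] [NP [Pron they]]]]]] [PP [P beside] [NP [Pron they]]]]]
[S [NP [Det every] [AP [Adj eager]] [N parser]] [VP [V read] [CP [C whether] [S [NP [Pron they]] [VP [V waited] [NP [NP [Pron they]] [PP [P beside] [NP [Pron they]]]]]]]]]
The difference turns on whether NP → NP PP is used at the relevant span, versus an alternative expansion of NP.

3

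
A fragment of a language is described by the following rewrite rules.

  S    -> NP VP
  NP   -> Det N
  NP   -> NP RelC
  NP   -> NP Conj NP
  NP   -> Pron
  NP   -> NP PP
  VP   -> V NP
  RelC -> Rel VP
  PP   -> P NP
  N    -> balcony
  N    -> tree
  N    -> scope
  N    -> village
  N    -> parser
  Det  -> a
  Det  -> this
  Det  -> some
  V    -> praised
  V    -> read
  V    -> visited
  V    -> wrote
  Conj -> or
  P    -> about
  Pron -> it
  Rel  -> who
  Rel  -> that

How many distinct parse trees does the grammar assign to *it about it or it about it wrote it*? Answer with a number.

5

Two of the 5 distinct bracketings:
[S [NP [NP [NP [Pron it]] [PP [P about] [NP [Pron it]]]] [Conj or] [NP [NP [Pron it]] [PP [P about] [NP [Pron it]]]]] [VP [V wrote] [NP [Pron it]]]]
[S [NP [NP [Pron it]] [PP [P about] [NP [NP [Pron it]] [Conj or] [NP [NP [Pron it]] [PP [P about] [NP [Pron it]]]]]]] [VP [V wrote] [NP [Pron it]]]]
The trees differ in how a recursive rule is bracketed over the same span.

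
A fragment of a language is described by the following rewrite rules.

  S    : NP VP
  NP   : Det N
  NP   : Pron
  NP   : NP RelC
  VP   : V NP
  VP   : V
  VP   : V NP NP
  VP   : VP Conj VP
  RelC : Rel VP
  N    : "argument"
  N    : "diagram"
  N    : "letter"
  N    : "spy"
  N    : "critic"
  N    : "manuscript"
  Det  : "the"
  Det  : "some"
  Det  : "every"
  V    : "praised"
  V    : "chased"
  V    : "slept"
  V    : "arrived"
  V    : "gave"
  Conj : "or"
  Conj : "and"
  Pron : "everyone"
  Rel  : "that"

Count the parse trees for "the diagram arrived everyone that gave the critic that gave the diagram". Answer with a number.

6

Two of the 6 distinct bracketings:
[S [NP [Det the] [N diagram]] [VP [V arrived] [NP [NP [Pron everyone]] [RelC [Rel that] [VP [V gave] [NP [NP [Det the] [N critic]] [RelC [Rel that] [VP [V gave] [NP [Det the] [N diagram]]]]]]]]]]
[S [NP [Det the] [N diagram]] [VP [V arrived] [NP [NP [Pron everyone]] [RelC [Rel that] [VP [V gave] [NP [NP [Det the] [N critic]] [RelC [Rel that] [VP [V gave]]]] [NP [Det the] [N diagram]]]]]]]
The difference turns on whether VP → V is used at the relevant span, versus an alternative expansion of VP.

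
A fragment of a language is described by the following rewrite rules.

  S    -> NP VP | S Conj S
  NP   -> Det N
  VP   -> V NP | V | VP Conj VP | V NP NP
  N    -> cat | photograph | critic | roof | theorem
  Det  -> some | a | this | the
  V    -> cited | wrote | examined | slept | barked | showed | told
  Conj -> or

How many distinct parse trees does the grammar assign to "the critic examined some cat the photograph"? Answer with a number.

1

[S [NP [Det the] [N critic]] [VP [V examined] [NP [Det some] [N cat]] [NP [Det the] [N photograph]]]]
No rule offers an alternative attachment or grouping for any span, so this is the only derivation.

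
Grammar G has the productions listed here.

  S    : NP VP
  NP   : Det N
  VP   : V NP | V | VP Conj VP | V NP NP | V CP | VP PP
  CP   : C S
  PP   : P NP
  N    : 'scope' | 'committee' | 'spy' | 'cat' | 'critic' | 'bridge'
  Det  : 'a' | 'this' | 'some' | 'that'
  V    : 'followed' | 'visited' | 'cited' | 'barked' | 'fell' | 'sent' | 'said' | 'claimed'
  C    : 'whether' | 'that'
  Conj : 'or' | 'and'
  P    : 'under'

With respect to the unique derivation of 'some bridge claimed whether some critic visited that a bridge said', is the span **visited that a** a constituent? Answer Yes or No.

No

[S [NP [Det some] [N bridge]] [VP [V claimed] [CP [C whether] [S [NP [Det some] [N critic]] [VP [V visited] [CP [C that] [S [NP [Det a] [N bridge]] [VP [V said]]]]]]]]]
The smallest constituent containing 'visited that a' is the VP spanning 'visited that a bridge said'; no single node in the tree dominates exactly the given words.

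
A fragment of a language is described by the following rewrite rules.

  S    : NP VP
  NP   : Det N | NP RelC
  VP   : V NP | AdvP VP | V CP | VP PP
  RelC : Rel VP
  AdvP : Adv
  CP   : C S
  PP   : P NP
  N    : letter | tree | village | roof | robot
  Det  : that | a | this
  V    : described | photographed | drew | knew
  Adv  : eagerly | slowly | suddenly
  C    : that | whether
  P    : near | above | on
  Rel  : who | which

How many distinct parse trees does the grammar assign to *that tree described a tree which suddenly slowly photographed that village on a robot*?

4

Two of the 4 distinct bracketings:
[S [NP [Det that] [N tree]] [VP [V described] [NP [NP [Det a] [N tree]] [RelC [Rel which] [VP [AdvP [Adv suddenly]] [VP [AdvP [Adv slowly]] [VP [VP [V photographed] [NP [Det that] [N village]]] [PP [P on] [NP [Det a] [N robot]]]]]]]]]]
[S [NP [Det that] [N tree]] [VP [V described] [NP [NP [Det a] [N tree]] [RelC [Rel which] [VP [AdvP [Adv suddenly]] [VP [VP [AdvP [Adv slowly]] [VP [V photographed] [NP [Det that] [N village]]]] [PP [P on] [NP [Det a] [N robot]]]]]]]]]
The trees differ in how a recursive rule is bracketed over the same span.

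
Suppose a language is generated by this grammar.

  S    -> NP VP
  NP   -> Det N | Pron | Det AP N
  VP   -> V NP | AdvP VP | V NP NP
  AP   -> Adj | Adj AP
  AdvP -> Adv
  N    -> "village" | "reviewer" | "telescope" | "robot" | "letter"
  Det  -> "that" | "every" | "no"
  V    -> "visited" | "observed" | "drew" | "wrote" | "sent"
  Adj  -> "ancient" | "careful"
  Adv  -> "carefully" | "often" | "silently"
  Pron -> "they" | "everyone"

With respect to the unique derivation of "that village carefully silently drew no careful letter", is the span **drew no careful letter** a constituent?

[S [NP [Det that] [N village]] [VP [AdvP [Adv carefully]] [VP [AdvP [Adv silently]] [VP [V drew] [NP [Det no] [AP [Adj careful]] [N letter]]]]]]
The words 'drew no careful letter' are exhaustively dominated by a single VP node (built by VP → V NP), so they form a constituent.

Yes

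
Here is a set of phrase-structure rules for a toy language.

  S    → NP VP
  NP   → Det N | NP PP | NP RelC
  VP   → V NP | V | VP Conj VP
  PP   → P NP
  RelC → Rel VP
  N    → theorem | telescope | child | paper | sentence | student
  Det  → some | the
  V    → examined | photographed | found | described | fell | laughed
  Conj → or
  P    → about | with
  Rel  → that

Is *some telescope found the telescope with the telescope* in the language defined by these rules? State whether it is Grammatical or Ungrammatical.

Grammatical

[S [NP [Det some] [N telescope]] [VP [V found] [NP [NP [Det the] [N telescope]] [PP [P with] [NP [Det the] [N telescope]]]]]]
Every word is introduced by a lexical rule and the phrasal rules combine the resulting categories into a single S.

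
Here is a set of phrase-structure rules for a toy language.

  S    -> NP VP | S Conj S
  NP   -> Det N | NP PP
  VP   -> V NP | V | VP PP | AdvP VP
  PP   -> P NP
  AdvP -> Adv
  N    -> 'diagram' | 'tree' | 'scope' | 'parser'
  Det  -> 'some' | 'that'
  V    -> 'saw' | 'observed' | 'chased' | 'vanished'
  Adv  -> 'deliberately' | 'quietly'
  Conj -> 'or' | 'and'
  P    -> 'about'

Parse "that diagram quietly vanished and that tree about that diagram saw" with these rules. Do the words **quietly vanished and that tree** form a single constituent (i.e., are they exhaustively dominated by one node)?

No

[S [S [NP [Det that] [N diagram]] [VP [AdvP [Adv quietly]] [VP [V vanished]]]] [Conj and] [S [NP [NP [Det that] [N tree]] [PP [P about] [NP [Det that] [N diagram]]]] [VP [V saw]]]]
The smallest constituent containing 'quietly vanished and that tree' is the S spanning 'that diagram quietly vanished and that tree about that diagram saw'; no single node in the tree dominates exactly the given words.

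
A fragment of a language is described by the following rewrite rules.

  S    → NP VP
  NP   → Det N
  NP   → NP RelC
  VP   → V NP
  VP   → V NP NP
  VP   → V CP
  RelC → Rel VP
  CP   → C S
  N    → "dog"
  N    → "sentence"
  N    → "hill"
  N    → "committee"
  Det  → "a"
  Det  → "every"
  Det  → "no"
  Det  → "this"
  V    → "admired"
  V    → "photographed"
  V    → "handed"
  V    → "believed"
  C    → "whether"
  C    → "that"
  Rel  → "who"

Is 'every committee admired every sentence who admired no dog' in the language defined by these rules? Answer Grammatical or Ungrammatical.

Grammatical

S
  NP
    Det: every
    N: committee
  VP
    V: admired
    NP
      NP
        Det: every
        N: sentence
      RelC
        Rel: who
        VP
          V: admired
          NP
            Det: no
            N: dog
Each bracket corresponds to one application of a listed rule, so the string is derivable from S.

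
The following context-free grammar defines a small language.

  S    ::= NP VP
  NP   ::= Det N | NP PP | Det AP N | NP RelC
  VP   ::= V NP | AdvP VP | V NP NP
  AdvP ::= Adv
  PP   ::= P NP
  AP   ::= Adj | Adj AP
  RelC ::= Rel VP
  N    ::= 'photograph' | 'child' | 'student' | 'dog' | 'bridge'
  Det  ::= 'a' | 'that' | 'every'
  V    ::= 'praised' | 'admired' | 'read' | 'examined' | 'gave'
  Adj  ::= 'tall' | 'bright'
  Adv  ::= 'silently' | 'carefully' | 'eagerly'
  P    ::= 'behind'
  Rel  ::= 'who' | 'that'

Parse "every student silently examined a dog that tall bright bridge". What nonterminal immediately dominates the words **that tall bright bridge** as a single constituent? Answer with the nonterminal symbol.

[S [NP [Det every] [N student]] [VP [AdvP [Adv silently]] [VP [V examined] [NP [Det a] [N dog]] [NP [Det that] [AP [Adj tall] [AP [Adj bright]]] [N bridge]]]]]
The span 'that tall bright bridge' is the NP node built by NP → Det AP N.

NP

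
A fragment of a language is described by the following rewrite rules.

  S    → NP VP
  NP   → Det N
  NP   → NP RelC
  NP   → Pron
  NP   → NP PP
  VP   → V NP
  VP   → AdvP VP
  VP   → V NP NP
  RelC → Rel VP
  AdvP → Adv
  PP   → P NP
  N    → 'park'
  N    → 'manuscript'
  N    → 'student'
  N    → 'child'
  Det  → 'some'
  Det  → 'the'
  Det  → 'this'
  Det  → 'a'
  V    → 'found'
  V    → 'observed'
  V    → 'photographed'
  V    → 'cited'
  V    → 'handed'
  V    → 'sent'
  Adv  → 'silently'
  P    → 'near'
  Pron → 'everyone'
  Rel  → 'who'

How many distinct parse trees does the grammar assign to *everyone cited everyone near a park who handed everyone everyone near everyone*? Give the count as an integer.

Two of the 7 distinct bracketings:
[S [NP [Pron everyone]] [VP [V cited] [NP [NP [NP [Pron everyone]] [PP [P near] [NP [Det a] [N park]]]] [RelC [Rel who] [VP [V handed] [NP [Pron everyone]] [NP [NP [Pron everyone]] [PP [P near] [NP [Pron everyone]]]]]]]]]
[S [NP [Pron everyone]] [VP [V cited] [NP [NP [Pron everyone]] [PP [P near] [NP [NP [Det a] [N park]] [RelC [Rel who] [VP [V handed] [NP [Pron everyone]] [NP [NP [Pron everyone]] [PP [P near] [NP [Pron everyone]]]]]]]]]]]
The trees differ in how a recursive rule is bracketed over the same span.

7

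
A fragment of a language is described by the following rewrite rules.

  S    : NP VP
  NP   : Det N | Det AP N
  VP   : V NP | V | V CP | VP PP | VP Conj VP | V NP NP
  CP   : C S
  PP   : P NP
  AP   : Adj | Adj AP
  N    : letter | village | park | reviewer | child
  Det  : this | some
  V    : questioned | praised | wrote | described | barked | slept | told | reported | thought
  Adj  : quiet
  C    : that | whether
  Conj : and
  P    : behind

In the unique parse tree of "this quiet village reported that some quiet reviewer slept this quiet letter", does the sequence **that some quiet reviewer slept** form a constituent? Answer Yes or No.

No

[S [NP [Det this] [AP [Adj quiet]] [N village]] [VP [V reported] [CP [C that] [S [NP [Det some] [AP [Adj quiet]] [N reviewer]] [VP [V slept] [NP [Det this] [AP [Adj quiet]] [N letter]]]]]]]
The smallest constituent containing 'that some quiet reviewer slept' is the CP spanning 'that some quiet reviewer slept this quiet letter'; no single node in the tree dominates exactly the given words.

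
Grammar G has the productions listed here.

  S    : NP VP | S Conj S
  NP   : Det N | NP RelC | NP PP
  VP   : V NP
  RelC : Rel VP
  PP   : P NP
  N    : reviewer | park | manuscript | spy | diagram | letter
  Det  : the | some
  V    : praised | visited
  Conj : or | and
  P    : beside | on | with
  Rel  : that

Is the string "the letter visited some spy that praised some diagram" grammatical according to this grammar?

[S [NP [Det the] [N letter]] [VP [V visited] [NP [NP [Det some] [N spy]] [RelC [Rel that] [VP [V praised] [NP [Det some] [N diagram]]]]]]]
Every word is introduced by a lexical rule and the phrasal rules combine the resulting categories into a single S.

Grammatical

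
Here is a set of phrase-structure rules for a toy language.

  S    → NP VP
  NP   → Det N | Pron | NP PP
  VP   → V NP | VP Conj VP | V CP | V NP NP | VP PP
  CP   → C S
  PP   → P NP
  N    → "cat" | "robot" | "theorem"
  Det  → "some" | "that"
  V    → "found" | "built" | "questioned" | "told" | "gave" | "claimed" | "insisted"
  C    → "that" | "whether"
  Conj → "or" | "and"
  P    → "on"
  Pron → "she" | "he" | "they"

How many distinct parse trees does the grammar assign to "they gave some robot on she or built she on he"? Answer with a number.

Two of the 6 distinct bracketings:
[S [NP [Pron they]] [VP [VP [V gave] [NP [NP [Det some] [N robot]] [PP [P on] [NP [Pron she]]]]] [Conj or] [VP [V built] [NP [NP [Pron she]] [PP [P on] [NP [Pron he]]]]]]]
[S [NP [Pron they]] [VP [VP [V gave] [NP [NP [Det some] [N robot]] [PP [P on] [NP [Pron she]]]]] [Conj or] [VP [VP [V built] [NP [Pron she]]] [PP [P on] [NP [Pron he]]]]]]
The difference turns on whether VP → VP PP is used at the relevant span, versus an alternative expansion of VP.

6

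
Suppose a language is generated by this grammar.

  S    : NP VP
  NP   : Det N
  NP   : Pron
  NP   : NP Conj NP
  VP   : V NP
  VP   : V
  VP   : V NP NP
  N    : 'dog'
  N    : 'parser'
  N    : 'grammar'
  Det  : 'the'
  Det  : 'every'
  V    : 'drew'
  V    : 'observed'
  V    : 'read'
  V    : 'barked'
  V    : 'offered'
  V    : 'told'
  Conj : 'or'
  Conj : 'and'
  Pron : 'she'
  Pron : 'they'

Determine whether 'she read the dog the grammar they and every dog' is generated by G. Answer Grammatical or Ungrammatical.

For S → NP VP, the only prefix that parses as NP is 'she', but the remainder 'read the dog the grammar they and every dog' is not a VP under these rules.

Ungrammatical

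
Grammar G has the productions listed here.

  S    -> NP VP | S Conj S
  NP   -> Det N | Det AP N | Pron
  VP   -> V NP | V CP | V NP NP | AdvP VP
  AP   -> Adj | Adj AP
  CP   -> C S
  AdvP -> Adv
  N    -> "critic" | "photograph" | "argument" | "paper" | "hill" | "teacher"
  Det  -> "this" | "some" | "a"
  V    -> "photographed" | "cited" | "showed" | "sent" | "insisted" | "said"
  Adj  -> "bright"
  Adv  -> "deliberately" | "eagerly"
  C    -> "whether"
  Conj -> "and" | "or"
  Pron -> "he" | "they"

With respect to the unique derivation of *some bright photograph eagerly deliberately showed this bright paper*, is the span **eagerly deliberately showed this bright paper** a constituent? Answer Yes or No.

[S [NP [Det some] [AP [Adj bright]] [N photograph]] [VP [AdvP [Adv eagerly]] [VP [AdvP [Adv deliberately]] [VP [V showed] [NP [Det this] [AP [Adj bright]] [N paper]]]]]]
The words 'eagerly deliberately showed this bright paper' are exhaustively dominated by a single VP node (built by VP → AdvP VP), so they form a constituent.

Yes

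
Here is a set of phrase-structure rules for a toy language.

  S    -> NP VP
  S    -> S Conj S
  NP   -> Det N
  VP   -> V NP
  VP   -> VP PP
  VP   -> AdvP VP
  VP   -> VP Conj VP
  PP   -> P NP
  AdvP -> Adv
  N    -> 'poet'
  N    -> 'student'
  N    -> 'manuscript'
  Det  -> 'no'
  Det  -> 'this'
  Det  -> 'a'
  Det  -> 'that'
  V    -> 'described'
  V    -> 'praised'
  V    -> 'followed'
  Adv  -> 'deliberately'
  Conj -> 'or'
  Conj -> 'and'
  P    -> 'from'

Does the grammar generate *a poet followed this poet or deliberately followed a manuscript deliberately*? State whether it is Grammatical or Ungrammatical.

For S → NP VP, the only prefix that parses as NP is 'a poet', but the remainder 'followed this poet or deliberately followed a manuscript deliberately' is not a VP under these rules. The alternative S rule S → S Conj S likewise has no satisfying split.

Ungrammatical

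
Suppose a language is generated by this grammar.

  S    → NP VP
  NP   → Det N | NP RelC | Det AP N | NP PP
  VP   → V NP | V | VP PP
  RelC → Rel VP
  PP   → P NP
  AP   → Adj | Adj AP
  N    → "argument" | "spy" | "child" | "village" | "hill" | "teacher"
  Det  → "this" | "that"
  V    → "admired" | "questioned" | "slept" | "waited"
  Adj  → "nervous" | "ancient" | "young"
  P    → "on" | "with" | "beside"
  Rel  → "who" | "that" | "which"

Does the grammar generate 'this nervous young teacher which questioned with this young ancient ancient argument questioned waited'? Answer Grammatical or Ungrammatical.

For S → NP VP, every NP-prefix leaves a non-VP remainder: after 'this nervous young teacher' the remainder is not a VP; after 'this nervous young teacher which questioned' the remainder is not a VP; after 'this nervous young teacher which questioned with this young ancient ancient argument' the remainder is not a VP.

Ungrammatical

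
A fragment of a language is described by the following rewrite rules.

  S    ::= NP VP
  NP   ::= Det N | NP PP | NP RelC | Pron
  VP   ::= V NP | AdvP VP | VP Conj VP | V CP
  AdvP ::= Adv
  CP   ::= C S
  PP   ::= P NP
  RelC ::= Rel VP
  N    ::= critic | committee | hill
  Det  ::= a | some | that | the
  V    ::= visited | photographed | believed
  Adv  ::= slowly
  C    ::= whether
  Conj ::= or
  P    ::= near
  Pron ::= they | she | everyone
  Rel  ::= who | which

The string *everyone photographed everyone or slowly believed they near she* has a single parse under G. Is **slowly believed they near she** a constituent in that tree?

Yes

[S [NP [Pron everyone]] [VP [VP [V photographed] [NP [Pron everyone]]] [Conj or] [VP [AdvP [Adv slowly]] [VP [V believed] [NP [NP [Pron they]] [PP [P near] [NP [Pron she]]]]]]]]
The words 'slowly believed they near she' are exhaustively dominated by a single VP node (built by VP → AdvP VP), so they form a constituent.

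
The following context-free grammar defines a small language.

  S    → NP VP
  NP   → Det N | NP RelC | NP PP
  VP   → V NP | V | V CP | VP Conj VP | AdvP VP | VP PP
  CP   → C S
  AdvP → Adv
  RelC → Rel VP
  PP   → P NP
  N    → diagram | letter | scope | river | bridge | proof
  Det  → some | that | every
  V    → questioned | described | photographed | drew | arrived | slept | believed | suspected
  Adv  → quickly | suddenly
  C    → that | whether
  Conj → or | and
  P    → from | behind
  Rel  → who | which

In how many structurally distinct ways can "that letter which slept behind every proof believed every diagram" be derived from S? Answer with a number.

The two bracketings:
[S [NP [NP [Det that] [N letter]] [RelC [Rel which] [VP [VP [V slept]] [PP [P behind] [NP [Det every] [N proof]]]]]] [VP [V believed] [NP [Det every] [N diagram]]]]
[S [NP [NP [NP [Det that] [N letter]] [RelC [Rel which] [VP [V slept]]]] [PP [P behind] [NP [Det every] [N proof]]]] [VP [V believed] [NP [Det every] [N diagram]]]]
The difference turns on whether NP → NP PP is used at the relevant span, versus an alternative expansion of NP.

2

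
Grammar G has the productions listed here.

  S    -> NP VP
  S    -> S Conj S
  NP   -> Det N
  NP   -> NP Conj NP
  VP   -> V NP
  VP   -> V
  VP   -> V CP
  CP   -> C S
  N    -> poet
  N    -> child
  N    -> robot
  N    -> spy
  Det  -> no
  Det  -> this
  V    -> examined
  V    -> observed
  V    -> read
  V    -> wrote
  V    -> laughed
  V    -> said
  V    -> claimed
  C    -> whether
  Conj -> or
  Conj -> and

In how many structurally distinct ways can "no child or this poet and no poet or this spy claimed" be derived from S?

Two of the 5 distinct bracketings:
[S [NP [NP [Det no] [N child]] [Conj or] [NP [NP [Det this] [N poet]] [Conj and] [NP [NP [Det no] [N poet]] [Conj or] [NP [Det this] [N spy]]]]] [VP [V claimed]]]
[S [NP [NP [Det no] [N child]] [Conj or] [NP [NP [NP [Det this] [N poet]] [Conj and] [NP [Det no] [N poet]]] [Conj or] [NP [Det this] [N spy]]]] [VP [V claimed]]]
The trees differ in how a recursive rule is bracketed over the same span.

5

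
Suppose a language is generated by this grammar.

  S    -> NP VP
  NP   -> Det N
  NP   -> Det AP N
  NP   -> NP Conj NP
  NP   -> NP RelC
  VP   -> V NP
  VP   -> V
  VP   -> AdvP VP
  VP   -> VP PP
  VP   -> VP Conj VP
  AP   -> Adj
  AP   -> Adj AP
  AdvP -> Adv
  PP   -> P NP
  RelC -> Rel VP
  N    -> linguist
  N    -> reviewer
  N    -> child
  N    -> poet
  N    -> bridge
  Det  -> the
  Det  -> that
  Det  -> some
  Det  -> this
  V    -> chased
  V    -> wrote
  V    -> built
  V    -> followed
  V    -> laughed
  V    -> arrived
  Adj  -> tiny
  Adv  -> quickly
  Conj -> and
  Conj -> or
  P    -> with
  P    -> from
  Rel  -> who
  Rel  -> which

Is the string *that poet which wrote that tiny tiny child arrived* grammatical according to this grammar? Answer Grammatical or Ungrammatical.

[S [NP [NP [Det that] [N poet]] [RelC [Rel which] [VP [V wrote] [NP [Det that] [AP [Adj tiny] [AP [Adj tiny]]] [N child]]]]] [VP [V arrived]]]
Every word is introduced by a lexical rule and the phrasal rules combine the resulting categories into a single S.

Grammatical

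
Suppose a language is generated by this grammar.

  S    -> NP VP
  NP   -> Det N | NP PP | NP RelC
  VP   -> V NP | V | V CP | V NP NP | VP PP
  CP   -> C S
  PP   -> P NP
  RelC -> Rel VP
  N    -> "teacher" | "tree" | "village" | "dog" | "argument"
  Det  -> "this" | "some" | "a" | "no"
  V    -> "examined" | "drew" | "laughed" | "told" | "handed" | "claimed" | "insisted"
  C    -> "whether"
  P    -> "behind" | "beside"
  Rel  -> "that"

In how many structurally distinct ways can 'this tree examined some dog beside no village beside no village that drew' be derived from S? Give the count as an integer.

9

Two of the 9 distinct bracketings:
[S [NP [Det this] [N tree]] [VP [V examined] [NP [NP [Det some] [N dog]] [PP [P beside] [NP [NP [Det no] [N village]] [PP [P beside] [NP [NP [Det no] [N village]] [RelC [Rel that] [VP [V drew]]]]]]]]]]
[S [NP [Det this] [N tree]] [VP [V examined] [NP [NP [Det some] [N dog]] [PP [P beside] [NP [NP [NP [Det no] [N village]] [PP [P beside] [NP [Det no] [N village]]]] [RelC [Rel that] [VP [V drew]]]]]]]]
The trees differ in how a recursive rule is bracketed over the same span.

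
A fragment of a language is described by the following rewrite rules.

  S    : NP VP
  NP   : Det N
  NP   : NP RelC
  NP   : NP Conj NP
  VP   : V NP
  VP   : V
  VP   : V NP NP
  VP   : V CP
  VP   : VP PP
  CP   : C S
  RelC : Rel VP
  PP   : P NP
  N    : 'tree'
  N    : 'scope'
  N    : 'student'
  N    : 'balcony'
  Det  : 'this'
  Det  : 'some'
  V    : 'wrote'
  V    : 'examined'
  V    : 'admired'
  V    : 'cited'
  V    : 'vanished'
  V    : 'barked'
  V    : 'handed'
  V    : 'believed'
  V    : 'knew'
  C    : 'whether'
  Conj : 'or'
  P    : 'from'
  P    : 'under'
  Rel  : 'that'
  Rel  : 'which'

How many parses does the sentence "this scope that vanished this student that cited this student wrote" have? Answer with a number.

Two of the 3 distinct bracketings:
[S [NP [NP [Det this] [N scope]] [RelC [Rel that] [VP [V vanished] [NP [NP [Det this] [N student]] [RelC [Rel that] [VP [V cited] [NP [Det this] [N student]]]]]]]] [VP [V wrote]]]
[S [NP [NP [Det this] [N scope]] [RelC [Rel that] [VP [V vanished] [NP [NP [Det this] [N student]] [RelC [Rel that] [VP [V cited]]]] [NP [Det this] [N student]]]]] [VP [V wrote]]]
The difference turns on whether VP → V NP is used at the relevant span, versus an alternative expansion of VP.

3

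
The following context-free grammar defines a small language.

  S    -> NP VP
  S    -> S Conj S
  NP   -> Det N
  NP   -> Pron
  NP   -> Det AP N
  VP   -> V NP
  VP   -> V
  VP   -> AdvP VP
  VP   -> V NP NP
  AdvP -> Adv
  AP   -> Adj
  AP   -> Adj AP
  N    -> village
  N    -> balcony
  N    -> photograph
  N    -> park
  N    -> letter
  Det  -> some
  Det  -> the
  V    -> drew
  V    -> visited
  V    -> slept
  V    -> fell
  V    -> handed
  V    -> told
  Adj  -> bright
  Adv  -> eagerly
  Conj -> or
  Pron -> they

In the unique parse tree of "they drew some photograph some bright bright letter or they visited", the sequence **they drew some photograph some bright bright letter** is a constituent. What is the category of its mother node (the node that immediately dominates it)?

S

[S [S [NP [Pron they]] [VP [V drew] [NP [Det some] [N photograph]] [NP [Det some] [AP [Adj bright] [AP [Adj bright]]] [N letter]]]] [Conj or] [S [NP [Pron they]] [VP [V visited]]]]
The span 'they drew some photograph some bright bright letter' is the S node built by S → NP VP.
Its mother is the S built by S → S Conj S.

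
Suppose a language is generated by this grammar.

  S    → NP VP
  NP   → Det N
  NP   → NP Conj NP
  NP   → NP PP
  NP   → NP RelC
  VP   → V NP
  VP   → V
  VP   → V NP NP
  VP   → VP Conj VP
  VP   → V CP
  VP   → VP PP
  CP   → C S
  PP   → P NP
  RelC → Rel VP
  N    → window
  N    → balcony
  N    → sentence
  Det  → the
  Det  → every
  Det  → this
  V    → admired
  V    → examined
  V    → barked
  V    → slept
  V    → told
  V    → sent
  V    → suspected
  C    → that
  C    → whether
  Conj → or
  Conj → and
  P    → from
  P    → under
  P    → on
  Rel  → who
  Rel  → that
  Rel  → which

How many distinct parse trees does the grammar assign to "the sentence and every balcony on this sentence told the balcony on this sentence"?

4

Two of the 4 distinct bracketings:
[S [NP [NP [Det the] [N sentence]] [Conj and] [NP [NP [Det every] [N balcony]] [PP [P on] [NP [Det this] [N sentence]]]]] [VP [V told] [NP [NP [Det the] [N balcony]] [PP [P on] [NP [Det this] [N sentence]]]]]]
[S [NP [NP [Det the] [N sentence]] [Conj and] [NP [NP [Det every] [N balcony]] [PP [P on] [NP [Det this] [N sentence]]]]] [VP [VP [V told] [NP [Det the] [N balcony]]] [PP [P on] [NP [Det this] [N sentence]]]]]
The difference turns on whether VP → VP PP is used at the relevant span, versus an alternative expansion of VP.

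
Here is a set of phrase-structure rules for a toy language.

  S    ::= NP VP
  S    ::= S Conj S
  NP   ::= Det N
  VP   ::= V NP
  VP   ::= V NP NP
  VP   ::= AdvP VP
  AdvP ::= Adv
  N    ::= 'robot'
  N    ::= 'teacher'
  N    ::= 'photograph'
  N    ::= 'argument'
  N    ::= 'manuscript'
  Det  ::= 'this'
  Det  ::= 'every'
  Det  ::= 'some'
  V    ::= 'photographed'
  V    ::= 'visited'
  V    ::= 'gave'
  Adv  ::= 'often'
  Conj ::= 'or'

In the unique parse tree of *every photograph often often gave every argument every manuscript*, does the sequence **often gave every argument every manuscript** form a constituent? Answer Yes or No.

Yes

[S [NP [Det every] [N photograph]] [VP [AdvP [Adv often]] [VP [AdvP [Adv often]] [VP [V gave] [NP [Det every] [N argument]] [NP [Det every] [N manuscript]]]]]]
The words 'often gave every argument every manuscript' are exhaustively dominated by a single VP node (built by VP → AdvP VP), so they form a constituent.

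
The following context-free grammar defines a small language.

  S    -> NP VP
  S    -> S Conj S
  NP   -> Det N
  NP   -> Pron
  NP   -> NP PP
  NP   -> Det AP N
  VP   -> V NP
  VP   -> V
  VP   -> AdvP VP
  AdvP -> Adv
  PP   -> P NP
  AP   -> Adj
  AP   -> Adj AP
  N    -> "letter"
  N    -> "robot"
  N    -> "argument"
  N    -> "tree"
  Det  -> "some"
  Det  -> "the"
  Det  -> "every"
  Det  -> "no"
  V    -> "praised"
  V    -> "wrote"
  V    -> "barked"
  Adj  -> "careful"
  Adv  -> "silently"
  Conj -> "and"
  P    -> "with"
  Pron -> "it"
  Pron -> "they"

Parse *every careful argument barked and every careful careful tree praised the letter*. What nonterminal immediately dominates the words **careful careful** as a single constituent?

AP

[S [S [NP [Det every] [AP [Adj careful]] [N argument]] [VP [V barked]]] [Conj and] [S [NP [Det every] [AP [Adj careful] [AP [Adj careful]]] [N tree]] [VP [V praised] [NP [Det the] [N letter]]]]]
The span 'careful careful' is the AP node built by AP → Adj AP.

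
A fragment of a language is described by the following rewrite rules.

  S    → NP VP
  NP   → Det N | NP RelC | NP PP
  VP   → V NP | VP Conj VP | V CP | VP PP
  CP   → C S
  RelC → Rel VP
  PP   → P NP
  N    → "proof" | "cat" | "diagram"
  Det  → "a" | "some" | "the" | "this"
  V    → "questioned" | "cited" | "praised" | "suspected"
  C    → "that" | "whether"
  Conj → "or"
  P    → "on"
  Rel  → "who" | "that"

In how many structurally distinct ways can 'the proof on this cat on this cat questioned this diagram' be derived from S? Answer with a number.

The two bracketings:
[S [NP [NP [Det the] [N proof]] [PP [P on] [NP [NP [Det this] [N cat]] [PP [P on] [NP [Det this] [N cat]]]]]] [VP [V questioned] [NP [Det this] [N diagram]]]]
[S [NP [NP [NP [Det the] [N proof]] [PP [P on] [NP [Det this] [N cat]]]] [PP [P on] [NP [Det this] [N cat]]]] [VP [V questioned] [NP [Det this] [N diagram]]]]
The trees differ in how a recursive rule is bracketed over the same span.

2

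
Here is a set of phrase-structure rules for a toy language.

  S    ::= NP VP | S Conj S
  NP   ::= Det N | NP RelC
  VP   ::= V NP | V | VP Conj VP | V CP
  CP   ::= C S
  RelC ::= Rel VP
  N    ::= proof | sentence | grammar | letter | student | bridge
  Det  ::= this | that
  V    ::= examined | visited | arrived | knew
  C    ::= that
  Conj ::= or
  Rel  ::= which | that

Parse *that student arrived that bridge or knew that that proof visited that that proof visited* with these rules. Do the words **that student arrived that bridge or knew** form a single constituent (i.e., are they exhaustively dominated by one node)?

[S [NP [Det that] [N student]] [VP [VP [V arrived] [NP [Det that] [N bridge]]] [Conj or] [VP [V knew] [CP [C that] [S [NP [Det that] [N proof]] [VP [V visited] [CP [C that] [S [NP [Det that] [N proof]] [VP [V visited]]]]]]]]]]
The smallest constituent containing 'that student arrived that bridge or knew' is the S spanning 'that student arrived that bridge or knew that that proof visited that that proof visited'; no single node in the tree dominates exactly the given words.

No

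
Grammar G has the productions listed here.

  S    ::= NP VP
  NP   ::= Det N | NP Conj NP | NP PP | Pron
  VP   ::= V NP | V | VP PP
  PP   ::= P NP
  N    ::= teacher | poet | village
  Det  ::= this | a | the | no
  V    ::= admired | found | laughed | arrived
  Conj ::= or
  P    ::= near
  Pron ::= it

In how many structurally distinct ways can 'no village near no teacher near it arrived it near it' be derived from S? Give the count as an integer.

4

Two of the 4 distinct bracketings:
[S [NP [NP [Det no] [N village]] [PP [P near] [NP [NP [Det no] [N teacher]] [PP [P near] [NP [Pron it]]]]]] [VP [V arrived] [NP [NP [Pron it]] [PP [P near] [NP [Pron it]]]]]]
[S [NP [NP [Det no] [N village]] [PP [P near] [NP [NP [Det no] [N teacher]] [PP [P near] [NP [Pron it]]]]]] [VP [VP [V arrived] [NP [Pron it]]] [PP [P near] [NP [Pron it]]]]]
The difference turns on whether VP → VP PP is used at the relevant span, versus an alternative expansion of VP.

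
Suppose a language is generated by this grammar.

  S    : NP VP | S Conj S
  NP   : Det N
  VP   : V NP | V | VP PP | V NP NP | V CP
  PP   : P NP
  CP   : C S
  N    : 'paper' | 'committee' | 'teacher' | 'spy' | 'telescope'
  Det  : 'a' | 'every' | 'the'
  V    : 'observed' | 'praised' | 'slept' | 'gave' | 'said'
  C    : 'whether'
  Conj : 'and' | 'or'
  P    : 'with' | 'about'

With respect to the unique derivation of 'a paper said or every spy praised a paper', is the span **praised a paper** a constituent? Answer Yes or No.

[S [S [NP [Det a] [N paper]] [VP [V said]]] [Conj or] [S [NP [Det every] [N spy]] [VP [V praised] [NP [Det a] [N paper]]]]]
The words 'praised a paper' are exhaustively dominated by a single VP node (built by VP → V NP), so they form a constituent.

Yes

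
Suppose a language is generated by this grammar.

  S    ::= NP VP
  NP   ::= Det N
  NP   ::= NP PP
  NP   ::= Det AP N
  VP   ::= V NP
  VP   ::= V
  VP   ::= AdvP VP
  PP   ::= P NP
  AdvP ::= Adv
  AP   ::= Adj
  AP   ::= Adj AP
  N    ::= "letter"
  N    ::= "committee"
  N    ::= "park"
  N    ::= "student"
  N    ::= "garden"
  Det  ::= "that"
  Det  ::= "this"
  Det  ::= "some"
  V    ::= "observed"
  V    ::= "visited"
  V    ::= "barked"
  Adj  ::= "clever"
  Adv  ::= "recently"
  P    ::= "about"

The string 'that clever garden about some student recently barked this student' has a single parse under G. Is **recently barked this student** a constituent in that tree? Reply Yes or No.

[S [NP [NP [Det that] [AP [Adj clever]] [N garden]] [PP [P about] [NP [Det some] [N student]]]] [VP [AdvP [Adv recently]] [VP [V barked] [NP [Det this] [N student]]]]]
The words 'recently barked this student' are exhaustively dominated by a single VP node (built by VP → AdvP VP), so they form a constituent.

Yes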